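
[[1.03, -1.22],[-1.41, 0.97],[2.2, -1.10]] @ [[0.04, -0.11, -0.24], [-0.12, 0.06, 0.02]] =[[0.19, -0.19, -0.27], [-0.17, 0.21, 0.36], [0.22, -0.31, -0.55]]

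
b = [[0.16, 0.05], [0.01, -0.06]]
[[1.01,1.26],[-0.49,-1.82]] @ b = [[0.17, -0.03],[-0.10, 0.08]]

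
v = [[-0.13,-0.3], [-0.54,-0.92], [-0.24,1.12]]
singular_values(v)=[1.49, 0.57]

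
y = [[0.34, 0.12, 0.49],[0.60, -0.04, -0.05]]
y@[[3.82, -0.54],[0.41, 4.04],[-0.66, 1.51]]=[[1.02, 1.04], [2.31, -0.56]]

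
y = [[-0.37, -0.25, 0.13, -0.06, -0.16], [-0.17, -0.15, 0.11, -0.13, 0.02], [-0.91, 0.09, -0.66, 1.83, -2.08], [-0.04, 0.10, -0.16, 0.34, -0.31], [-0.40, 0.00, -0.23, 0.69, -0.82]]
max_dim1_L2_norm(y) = 2.99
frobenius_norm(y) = 3.30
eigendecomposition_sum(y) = [[(-0.18+0.49j), (-0.12+0.19j), (0.07+0.02j), -0.03-0.31j, (-0.08+0.55j)], [(-0.08+0.42j), -0.08+0.17j, 0.06+0.01j, -0.07-0.25j, (0.01+0.46j)], [(-0.45-2.55j), 0.04-1.13j, -0.33+0.08j, 0.92+1.26j, -1.05-2.54j], [(-0.02-0.61j), (0.05-0.26j), (-0.08+0.01j), (0.17+0.33j), (-0.16-0.63j)], [(-0.2-0.9j), (-0-0.4j), -0.12+0.03j, 0.34+0.43j, -0.41-0.88j]] + [[(-0.18-0.49j), -0.12-0.19j, (0.07-0.02j), -0.03+0.31j, -0.08-0.55j],[(-0.08-0.42j), -0.08-0.17j, (0.06-0.01j), -0.07+0.25j, (0.01-0.46j)],[-0.45+2.55j, (0.04+1.13j), (-0.33-0.08j), 0.92-1.26j, (-1.05+2.54j)],[(-0.02+0.61j), 0.05+0.26j, (-0.08-0.01j), (0.17-0.33j), (-0.16+0.63j)],[-0.20+0.90j, (-0+0.4j), -0.12-0.03j, 0.34-0.43j, -0.41+0.88j]] + [[-0j, (-0-0j), 0j, (-0-0j), (-0-0j)],[(-0+0j), 0.00+0.00j, -0.00-0.00j, 0j, 0.00+0.00j],[(-0+0j), 0j, (-0-0j), 0.00+0.00j, 0.00+0.00j],[(-0+0j), 0.00+0.00j, -0.00-0.00j, 0.00+0.00j, 0j],[-0.00+0.00j, 0.00+0.00j, -0.00-0.00j, 0.00+0.00j, 0.00+0.00j]] + [[(-0-0j), -0j, 0.00-0.00j, (-0+0j), (-0-0j)], [0j, (-0+0j), (-0+0j), 0.00-0.00j, 0.00+0.00j], [(-0-0j), 0.00-0.00j, 0.00-0.00j, -0.00+0.00j, (-0-0j)], [(-0-0j), -0j, -0j, (-0+0j), -0.00-0.00j], [-0.00-0.00j, 0.00-0.00j, 0.00-0.00j, (-0+0j), -0.00-0.00j]] + [[-0.00+0.00j, (-0+0j), -0.00+0.00j, -0.00-0.00j, 0.00+0.00j], [-0.00+0.00j, (-0+0j), -0.00+0.00j, (-0-0j), 0.00+0.00j], [(-0+0j), -0.00+0.00j, (-0+0j), (-0.01-0j), (0.01+0j)], [(-0+0j), (-0+0j), (-0+0j), -0.00-0.00j, 0.00+0.00j], [-0j, 0.00-0.00j, 0.00-0.00j, 0.00+0.00j, -0.00-0.00j]]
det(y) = 0.00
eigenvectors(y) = [[-0.15-0.09j, (-0.15+0.09j), (0.33+0j), (0.2+0j), (-0.2+0j)], [-0.14-0.05j, -0.14+0.05j, (-0.41+0j), -0.48+0.00j, (-0.16+0j)], [0.89+0.00j, 0.89-0.00j, -0.56+0.00j, 0.38+0.00j, -0.91+0.00j], [(0.21+0.03j), 0.21-0.03j, (-0.49+0j), 0.67+0.00j, (-0.33+0j)], [(0.32-0.01j), (0.32+0.01j), -0.41+0.00j, (0.36+0j), 0.08+0.00j]]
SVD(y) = [[-0.05,-0.82,0.08,0.10,-0.55], [0.02,-0.48,-0.60,-0.27,0.58], [-0.92,0.03,-0.14,0.36,0.08], [-0.15,0.28,-0.57,-0.5,-0.58], [-0.36,-0.11,0.54,-0.74,0.14]] @ diag([3.249100145935165, 0.5718360390826837, 0.0063100214743429086, 0.00299533659814863, 0.0017313803682479588]) @ [[0.31,-0.03,0.22,-0.61,0.70], [0.69,0.54,-0.35,0.32,0.11], [0.54,-0.09,0.52,-0.23,-0.61], [0.35,-0.78,-0.51,0.01,-0.01], [0.12,-0.29,0.54,0.69,0.36]]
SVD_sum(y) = [[-0.05, 0.0, -0.03, 0.09, -0.11], [0.02, -0.0, 0.02, -0.04, 0.05], [-0.92, 0.08, -0.65, 1.82, -2.08], [-0.15, 0.01, -0.1, 0.29, -0.33], [-0.36, 0.03, -0.25, 0.71, -0.81]] + [[-0.32, -0.25, 0.16, -0.15, -0.05], [-0.19, -0.15, 0.10, -0.09, -0.03], [0.01, 0.01, -0.01, 0.01, 0.0], [0.11, 0.09, -0.06, 0.05, 0.02], [-0.04, -0.03, 0.02, -0.02, -0.01]] + [[0.0, -0.0, 0.0, -0.00, -0.0], [-0.00, 0.0, -0.0, 0.0, 0.0], [-0.00, 0.00, -0.00, 0.0, 0.00], [-0.00, 0.0, -0.00, 0.00, 0.00], [0.00, -0.0, 0.0, -0.00, -0.0]] + [[0.00, -0.0, -0.00, 0.00, -0.00], [-0.00, 0.00, 0.0, -0.0, 0.0], [0.00, -0.0, -0.00, 0.00, -0.00], [-0.0, 0.0, 0.00, -0.00, 0.0], [-0.00, 0.00, 0.00, -0.00, 0.00]] + [[-0.0,0.00,-0.00,-0.0,-0.00], [0.00,-0.00,0.0,0.0,0.0], [0.0,-0.0,0.00,0.00,0.0], [-0.00,0.0,-0.0,-0.00,-0.0], [0.00,-0.0,0.00,0.0,0.00]]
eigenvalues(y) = [(-0.83+0.18j), (-0.83-0.18j), 0j, (-0+0j), (-0.01+0j)]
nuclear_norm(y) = 3.83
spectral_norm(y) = 3.25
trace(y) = -1.66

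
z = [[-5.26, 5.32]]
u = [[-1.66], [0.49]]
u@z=[[8.73, -8.83],[-2.58, 2.61]]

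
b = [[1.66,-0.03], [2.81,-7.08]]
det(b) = -11.67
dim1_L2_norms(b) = [1.66, 7.62]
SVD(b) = [[0.09, 1.0], [1.00, -0.09]] @ diag([7.64523218485024, 1.5262453406087841]) @ [[0.39, -0.92], [0.92, 0.39]]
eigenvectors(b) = [[0.95, 0.0],[0.31, 1.0]]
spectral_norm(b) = 7.65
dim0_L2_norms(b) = [3.26, 7.08]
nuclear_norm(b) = 9.17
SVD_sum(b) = [[0.26,-0.62], [2.93,-7.03]] + [[1.40,0.59], [-0.12,-0.05]]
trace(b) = -5.42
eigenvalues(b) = [1.65, -7.07]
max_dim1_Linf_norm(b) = 7.08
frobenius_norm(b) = 7.80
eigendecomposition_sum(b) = [[1.65, -0.01], [0.53, -0.0]] + [[0.01, -0.02], [2.28, -7.08]]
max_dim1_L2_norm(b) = 7.62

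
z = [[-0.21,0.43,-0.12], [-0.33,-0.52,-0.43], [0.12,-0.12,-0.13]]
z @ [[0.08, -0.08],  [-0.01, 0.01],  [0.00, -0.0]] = [[-0.02, 0.02], [-0.02, 0.02], [0.01, -0.01]]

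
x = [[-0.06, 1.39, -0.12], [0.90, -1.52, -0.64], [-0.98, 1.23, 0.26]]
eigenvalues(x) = [0.78, -1.66, -0.44]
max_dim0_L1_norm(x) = 4.14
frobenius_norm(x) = 2.83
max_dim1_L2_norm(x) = 1.88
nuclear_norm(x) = 3.75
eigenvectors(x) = [[-0.78, -0.53, 0.52], [-0.43, 0.56, -0.07], [0.45, -0.63, 0.85]]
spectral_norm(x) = 2.71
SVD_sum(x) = [[-0.54, 1.06, 0.24], [0.82, -1.62, -0.36], [-0.69, 1.36, 0.31]] + [[0.49, 0.33, -0.35], [0.17, 0.12, -0.13], [-0.17, -0.12, 0.13]] + [[-0.01, -0.00, -0.01],[-0.1, -0.02, -0.15],[-0.11, -0.02, -0.17]]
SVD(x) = [[-0.45, -0.89, 0.03], [0.68, -0.32, 0.66], [-0.58, 0.32, 0.75]] @ diag([2.712979714353563, 0.7652759900864263, 0.2740323493737449]) @ [[0.44, -0.87, -0.20],[-0.71, -0.48, 0.51],[-0.54, -0.09, -0.83]]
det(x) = 0.57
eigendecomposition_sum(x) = [[0.52, 0.15, -0.31], [0.29, 0.08, -0.17], [-0.3, -0.09, 0.18]] + [[-0.59, 1.57, 0.49], [0.61, -1.65, -0.51], [-0.69, 1.86, 0.58]] + [[0.01, -0.33, -0.3],  [-0.00, 0.04, 0.04],  [0.01, -0.55, -0.5]]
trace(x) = -1.32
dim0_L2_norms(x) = [1.33, 2.4, 0.7]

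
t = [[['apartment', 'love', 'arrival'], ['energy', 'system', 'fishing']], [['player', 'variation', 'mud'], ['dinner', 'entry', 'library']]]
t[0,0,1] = 'love'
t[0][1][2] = 'fishing'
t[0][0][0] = 'apartment'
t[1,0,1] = 'variation'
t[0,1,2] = 'fishing'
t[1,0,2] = 'mud'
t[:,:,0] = [['apartment', 'energy'], ['player', 'dinner']]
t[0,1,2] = 'fishing'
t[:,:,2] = [['arrival', 'fishing'], ['mud', 'library']]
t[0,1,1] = 'system'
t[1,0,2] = 'mud'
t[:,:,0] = [['apartment', 'energy'], ['player', 'dinner']]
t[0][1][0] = 'energy'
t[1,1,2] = 'library'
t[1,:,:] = [['player', 'variation', 'mud'], ['dinner', 'entry', 'library']]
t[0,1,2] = 'fishing'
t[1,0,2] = 'mud'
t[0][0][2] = 'arrival'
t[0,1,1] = 'system'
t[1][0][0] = 'player'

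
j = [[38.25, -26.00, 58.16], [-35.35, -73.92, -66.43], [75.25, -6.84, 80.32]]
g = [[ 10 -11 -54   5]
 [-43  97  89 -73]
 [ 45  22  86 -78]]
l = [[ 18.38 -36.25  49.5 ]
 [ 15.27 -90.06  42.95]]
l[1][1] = -90.06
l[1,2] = 42.95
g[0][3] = 5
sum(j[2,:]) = 148.73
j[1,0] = -35.35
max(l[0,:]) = 49.5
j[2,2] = 80.32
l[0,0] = 18.38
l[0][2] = 49.5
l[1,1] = -90.06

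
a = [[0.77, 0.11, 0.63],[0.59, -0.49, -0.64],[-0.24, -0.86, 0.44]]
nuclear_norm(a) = 3.00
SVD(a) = [[-0.90, -0.36, 0.23], [0.42, -0.86, 0.29], [0.10, 0.36, 0.93]] @ diag([1.0017150682563365, 0.9986865358543653, 0.9948327121337599]) @ [[-0.47, -0.39, -0.79], [-0.87, 0.08, 0.48], [0.13, -0.92, 0.37]]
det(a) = -1.00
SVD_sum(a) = [[0.43,0.35,0.72], [-0.20,-0.16,-0.33], [-0.05,-0.04,-0.08]] + [[0.31, -0.03, -0.17],[0.75, -0.07, -0.42],[-0.31, 0.03, 0.17]] + [[0.03, -0.21, 0.09], [0.04, -0.26, 0.11], [0.12, -0.85, 0.35]]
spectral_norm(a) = 1.00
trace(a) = 0.72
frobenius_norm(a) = 1.73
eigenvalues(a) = [(0.86+0.51j), (0.86-0.51j), (-1+0j)]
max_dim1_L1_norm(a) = 1.72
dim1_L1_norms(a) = [1.51, 1.72, 1.54]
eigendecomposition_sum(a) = [[0.41+0.24j, -0.04+0.25j, (0.26-0.34j)], [0.20-0.16j, 0.12+0.07j, (-0.12-0.2j)], [(-0.17+0.39j), -0.23-0.01j, 0.33+0.20j]] + [[0.41-0.24j,-0.04-0.25j,0.26+0.34j], [0.20+0.16j,0.12-0.07j,(-0.12+0.2j)], [(-0.17-0.39j),(-0.23+0.01j),0.33-0.20j]] + [[-0.05-0.00j, (0.19+0j), 0.11-0.00j], [(0.19+0j), (-0.73-0j), -0.40+0.00j], [0.10+0.00j, (-0.4-0j), -0.22+0.00j]]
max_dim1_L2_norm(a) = 1.0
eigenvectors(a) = [[(0.69+0j), 0.69-0.00j, (-0.22+0j)], [(0.14-0.34j), 0.14+0.34j, (0.85+0j)], [(0.07+0.62j), 0.07-0.62j, (0.47+0j)]]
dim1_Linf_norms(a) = [0.77, 0.64, 0.86]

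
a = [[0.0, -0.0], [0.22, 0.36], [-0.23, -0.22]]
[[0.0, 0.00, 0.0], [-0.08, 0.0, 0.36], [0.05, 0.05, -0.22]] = a @[[-0.03, -0.54, 0.04],[-0.2, 0.34, 0.97]]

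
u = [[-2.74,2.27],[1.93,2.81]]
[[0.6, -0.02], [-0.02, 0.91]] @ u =[[-1.68, 1.31],[1.81, 2.51]]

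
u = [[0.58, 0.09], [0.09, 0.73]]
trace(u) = 1.31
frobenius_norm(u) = 0.94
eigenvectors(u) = [[-0.91, -0.42], [0.42, -0.91]]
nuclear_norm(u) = 1.31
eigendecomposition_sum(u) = [[0.44,  -0.21], [-0.21,  0.1]] + [[0.14, 0.3], [0.30, 0.63]]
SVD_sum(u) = [[0.14, 0.3], [0.3, 0.63]] + [[0.44, -0.21], [-0.21, 0.10]]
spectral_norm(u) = 0.77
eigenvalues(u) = [0.54, 0.77]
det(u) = 0.42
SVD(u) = [[0.42,0.91], [0.91,-0.42]] @ diag([0.7721537451385998, 0.5378462548614001]) @ [[0.42, 0.91],  [0.91, -0.42]]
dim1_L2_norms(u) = [0.59, 0.74]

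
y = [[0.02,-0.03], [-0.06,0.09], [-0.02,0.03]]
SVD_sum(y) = [[0.02, -0.03], [-0.06, 0.09], [-0.02, 0.03]] + [[-0.0, -0.0], [-0.00, -0.00], [-0.0, -0.00]]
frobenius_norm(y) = 0.12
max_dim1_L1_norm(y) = 0.15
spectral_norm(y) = 0.12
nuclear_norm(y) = 0.12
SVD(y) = [[-0.30, -0.81], [0.90, -0.08], [0.3, -0.58]] @ diag([0.11958260743101397, 2.3875771891401907e-18]) @ [[-0.55, 0.83], [0.83, 0.55]]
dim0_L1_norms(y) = [0.1, 0.15]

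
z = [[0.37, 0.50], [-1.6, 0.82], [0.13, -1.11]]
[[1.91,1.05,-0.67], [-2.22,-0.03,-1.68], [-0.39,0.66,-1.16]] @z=[[-1.06, 2.56],[-0.99, 0.73],[-1.35, 1.63]]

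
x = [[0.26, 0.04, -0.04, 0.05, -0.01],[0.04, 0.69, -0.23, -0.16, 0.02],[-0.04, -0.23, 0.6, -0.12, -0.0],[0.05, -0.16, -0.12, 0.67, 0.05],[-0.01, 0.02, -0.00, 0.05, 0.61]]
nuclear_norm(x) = 2.83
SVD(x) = [[-0.06,0.11,-0.06,-0.35,-0.93], [-0.81,-0.06,0.08,-0.53,0.24], [0.52,-0.51,0.2,-0.64,0.13], [0.28,0.82,-0.14,-0.42,0.24], [-0.01,0.23,0.97,0.09,-0.07]] @ diag([0.8968897661662921, 0.776433327796962, 0.6051281739998865, 0.3101031145984309, 0.2414456174384276]) @ [[-0.06,-0.81,0.52,0.28,-0.01], [0.11,-0.06,-0.51,0.82,0.23], [-0.06,0.08,0.20,-0.14,0.97], [-0.35,-0.53,-0.64,-0.42,0.09], [-0.93,0.24,0.13,0.24,-0.07]]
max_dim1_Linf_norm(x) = 0.69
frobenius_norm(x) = 1.39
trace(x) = 2.83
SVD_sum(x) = [[0.0, 0.04, -0.03, -0.02, 0.00], [0.04, 0.58, -0.38, -0.20, 0.0], [-0.03, -0.38, 0.24, 0.13, -0.00], [-0.02, -0.20, 0.13, 0.07, -0.00], [0.00, 0.0, -0.0, -0.00, 0.00]] + [[0.01, -0.0, -0.04, 0.07, 0.02], [-0.0, 0.00, 0.02, -0.04, -0.01], [-0.04, 0.02, 0.20, -0.32, -0.09], [0.07, -0.04, -0.32, 0.52, 0.15], [0.02, -0.01, -0.09, 0.15, 0.04]] + [[0.0, -0.00, -0.01, 0.01, -0.04], [-0.0, 0.00, 0.01, -0.01, 0.05], [-0.01, 0.01, 0.02, -0.02, 0.12], [0.01, -0.01, -0.02, 0.01, -0.08], [-0.04, 0.05, 0.12, -0.08, 0.56]] + [[0.04, 0.06, 0.07, 0.04, -0.01],[0.06, 0.09, 0.11, 0.07, -0.02],[0.07, 0.11, 0.13, 0.08, -0.02],[0.04, 0.07, 0.08, 0.05, -0.01],[-0.01, -0.02, -0.02, -0.01, 0.0]] + [[0.21, -0.05, -0.03, -0.05, 0.02], [-0.05, 0.01, 0.01, 0.01, -0.0], [-0.03, 0.01, 0.0, 0.01, -0.00], [-0.05, 0.01, 0.01, 0.01, -0.0], [0.02, -0.00, -0.00, -0.00, 0.00]]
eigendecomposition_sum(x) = [[0.21, -0.05, -0.03, -0.05, 0.02], [-0.05, 0.01, 0.01, 0.01, -0.0], [-0.03, 0.01, 0.00, 0.01, -0.00], [-0.05, 0.01, 0.01, 0.01, -0.00], [0.02, -0.00, -0.0, -0.00, 0.00]] + [[0.04, 0.06, 0.07, 0.04, -0.01], [0.06, 0.09, 0.11, 0.07, -0.02], [0.07, 0.11, 0.13, 0.08, -0.02], [0.04, 0.07, 0.08, 0.05, -0.01], [-0.01, -0.02, -0.02, -0.01, 0.0]] + [[0.00, 0.04, -0.03, -0.02, 0.00], [0.04, 0.58, -0.38, -0.20, 0.00], [-0.03, -0.38, 0.24, 0.13, -0.00], [-0.02, -0.2, 0.13, 0.07, -0.0], [0.00, 0.00, -0.00, -0.0, 0.0]] + [[0.01, -0.00, -0.04, 0.07, 0.02], [-0.00, 0.00, 0.02, -0.04, -0.01], [-0.04, 0.02, 0.20, -0.32, -0.09], [0.07, -0.04, -0.32, 0.52, 0.15], [0.02, -0.01, -0.09, 0.15, 0.04]] + [[0.00, -0.00, -0.01, 0.01, -0.04],[-0.0, 0.00, 0.01, -0.01, 0.05],[-0.01, 0.01, 0.02, -0.02, 0.12],[0.01, -0.01, -0.02, 0.01, -0.08],[-0.04, 0.05, 0.12, -0.08, 0.56]]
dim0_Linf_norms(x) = [0.26, 0.69, 0.6, 0.67, 0.61]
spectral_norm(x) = 0.90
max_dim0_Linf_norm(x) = 0.69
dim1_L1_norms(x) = [0.4, 1.14, 0.99, 1.05, 0.69]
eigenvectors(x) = [[-0.93,  0.35,  -0.06,  0.11,  -0.06], [0.24,  0.53,  -0.81,  -0.06,  0.08], [0.13,  0.64,  0.52,  -0.51,  0.2], [0.24,  0.42,  0.28,  0.82,  -0.14], [-0.07,  -0.09,  -0.01,  0.23,  0.97]]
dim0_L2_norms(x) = [0.27, 0.75, 0.65, 0.7, 0.61]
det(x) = 0.03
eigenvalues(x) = [0.24, 0.31, 0.9, 0.78, 0.61]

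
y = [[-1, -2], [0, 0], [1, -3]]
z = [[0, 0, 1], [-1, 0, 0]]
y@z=[[2, 0, -1], [0, 0, 0], [3, 0, 1]]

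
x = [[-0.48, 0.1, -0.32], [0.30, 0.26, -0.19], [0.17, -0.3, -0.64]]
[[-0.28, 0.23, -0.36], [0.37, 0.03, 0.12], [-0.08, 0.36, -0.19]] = x@[[0.70, -0.14, 0.53], [0.64, -0.11, 0.12], [0.01, -0.55, 0.38]]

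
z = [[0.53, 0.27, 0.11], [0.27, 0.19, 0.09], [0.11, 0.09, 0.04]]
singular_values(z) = [0.71, 0.06, 0.0]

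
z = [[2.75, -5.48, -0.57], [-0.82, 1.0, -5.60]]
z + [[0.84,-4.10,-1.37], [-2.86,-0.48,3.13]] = [[3.59, -9.58, -1.94], [-3.68, 0.52, -2.47]]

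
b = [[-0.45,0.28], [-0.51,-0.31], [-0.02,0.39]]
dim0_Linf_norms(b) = [0.51, 0.39]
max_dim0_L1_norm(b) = 0.98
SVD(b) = [[-0.58, 0.62],[-0.81, -0.39],[0.07, 0.68]] @ diag([0.6835201480698159, 0.567802965105517]) @ [[0.99, 0.17], [-0.17, 0.99]]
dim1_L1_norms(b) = [0.73, 0.82, 0.41]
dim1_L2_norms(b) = [0.53, 0.6, 0.39]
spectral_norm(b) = 0.68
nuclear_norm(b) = 1.25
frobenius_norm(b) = 0.89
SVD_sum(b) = [[-0.39, -0.07], [-0.55, -0.09], [0.05, 0.01]] + [[-0.06, 0.35],  [0.04, -0.22],  [-0.07, 0.38]]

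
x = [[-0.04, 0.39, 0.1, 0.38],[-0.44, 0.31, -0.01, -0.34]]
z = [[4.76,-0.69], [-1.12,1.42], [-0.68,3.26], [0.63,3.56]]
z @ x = [[0.11, 1.64, 0.48, 2.04], [-0.58, 0.00, -0.13, -0.91], [-1.41, 0.75, -0.1, -1.37], [-1.59, 1.35, 0.03, -0.97]]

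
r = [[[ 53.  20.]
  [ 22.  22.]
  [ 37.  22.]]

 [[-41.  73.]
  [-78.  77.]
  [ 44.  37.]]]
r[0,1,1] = 22.0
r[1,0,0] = -41.0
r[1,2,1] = 37.0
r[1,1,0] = -78.0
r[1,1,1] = 77.0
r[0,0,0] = 53.0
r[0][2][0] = 37.0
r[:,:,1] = [[20.0, 22.0, 22.0], [73.0, 77.0, 37.0]]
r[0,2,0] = 37.0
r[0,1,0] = 22.0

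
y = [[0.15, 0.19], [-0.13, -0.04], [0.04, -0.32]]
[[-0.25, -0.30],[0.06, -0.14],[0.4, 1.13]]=y@[[-0.10, 2.10],[-1.26, -3.26]]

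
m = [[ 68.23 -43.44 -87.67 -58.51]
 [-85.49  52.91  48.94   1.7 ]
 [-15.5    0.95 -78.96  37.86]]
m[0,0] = 68.23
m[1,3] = 1.7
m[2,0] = -15.5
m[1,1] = 52.91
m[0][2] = -87.67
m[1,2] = 48.94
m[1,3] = 1.7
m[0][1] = -43.44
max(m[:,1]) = 52.91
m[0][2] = -87.67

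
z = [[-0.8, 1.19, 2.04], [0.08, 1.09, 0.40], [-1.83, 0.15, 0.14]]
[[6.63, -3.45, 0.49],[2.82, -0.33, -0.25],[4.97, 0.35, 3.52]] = z @ [[-2.45, -0.31, -1.96], [2.45, 0.49, 0.14], [0.86, -2.10, -0.61]]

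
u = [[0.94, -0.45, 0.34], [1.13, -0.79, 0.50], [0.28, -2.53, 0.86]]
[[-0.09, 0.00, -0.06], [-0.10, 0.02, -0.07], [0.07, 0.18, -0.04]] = u@ [[-0.10,-0.02,-0.05], [-0.07,-0.09,-0.00], [-0.09,-0.05,-0.03]]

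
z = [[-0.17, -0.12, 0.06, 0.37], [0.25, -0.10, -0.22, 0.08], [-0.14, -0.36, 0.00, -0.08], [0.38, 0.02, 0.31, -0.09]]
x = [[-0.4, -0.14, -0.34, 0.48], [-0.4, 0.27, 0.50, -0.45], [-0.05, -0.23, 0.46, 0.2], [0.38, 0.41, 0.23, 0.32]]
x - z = [[-0.23,-0.02,-0.40,0.11], [-0.65,0.37,0.72,-0.53], [0.09,0.13,0.46,0.28], [0.0,0.39,-0.08,0.41]]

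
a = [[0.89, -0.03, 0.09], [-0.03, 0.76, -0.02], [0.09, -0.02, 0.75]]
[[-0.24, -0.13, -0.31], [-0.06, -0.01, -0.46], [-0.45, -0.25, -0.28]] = a@ [[-0.22, -0.11, -0.33],[-0.1, -0.03, -0.63],[-0.57, -0.32, -0.35]]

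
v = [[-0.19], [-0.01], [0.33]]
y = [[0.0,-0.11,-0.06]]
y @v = [[-0.02]]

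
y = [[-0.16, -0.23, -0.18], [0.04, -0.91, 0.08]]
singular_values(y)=[0.94, 0.25]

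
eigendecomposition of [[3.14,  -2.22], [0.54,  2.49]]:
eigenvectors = [[(0.9+0j), 0.90-0.00j], [0.13-0.42j, 0.13+0.42j]]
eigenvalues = [(2.82+1.05j), (2.82-1.05j)]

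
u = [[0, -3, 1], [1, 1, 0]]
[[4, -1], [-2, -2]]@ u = [[-1, -13, 4], [-2, 4, -2]]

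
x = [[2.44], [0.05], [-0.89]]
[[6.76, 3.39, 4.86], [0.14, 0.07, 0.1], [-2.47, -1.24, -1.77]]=x @ [[2.77, 1.39, 1.99]]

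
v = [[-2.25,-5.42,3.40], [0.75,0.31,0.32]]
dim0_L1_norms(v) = [3.0, 5.73, 3.72]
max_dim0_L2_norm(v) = 5.43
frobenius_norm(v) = 6.84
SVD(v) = [[-1.0, 0.05],[0.05, 1.00]] @ diag([6.790691568992974, 0.803995034069069]) @ [[0.34, 0.8, -0.50], [0.79, 0.05, 0.61]]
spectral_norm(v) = 6.79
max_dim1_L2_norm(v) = 6.78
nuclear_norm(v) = 7.59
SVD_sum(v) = [[-2.28, -5.42, 3.38], [0.11, 0.27, -0.17]] + [[0.03, 0.00, 0.02],[0.64, 0.04, 0.49]]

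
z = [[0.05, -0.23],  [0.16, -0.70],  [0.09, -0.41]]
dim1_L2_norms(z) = [0.24, 0.72, 0.42]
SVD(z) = [[-0.27, 0.5], [-0.83, -0.55], [-0.49, 0.66]] @ diag([0.8643995389445338, 0.003665661260555432]) @ [[-0.22,0.98],[-0.98,-0.22]]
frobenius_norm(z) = 0.86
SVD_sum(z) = [[0.05, -0.23], [0.16, -0.70], [0.09, -0.41]] + [[-0.00, -0.0],[0.00, 0.00],[-0.0, -0.00]]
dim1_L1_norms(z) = [0.28, 0.86, 0.5]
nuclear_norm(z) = 0.87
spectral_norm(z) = 0.86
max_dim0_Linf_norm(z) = 0.7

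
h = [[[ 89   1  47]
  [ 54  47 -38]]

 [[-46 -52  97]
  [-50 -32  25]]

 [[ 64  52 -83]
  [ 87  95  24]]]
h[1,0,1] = -52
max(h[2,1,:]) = 95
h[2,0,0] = 64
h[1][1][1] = -32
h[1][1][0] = -50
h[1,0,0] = -46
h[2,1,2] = 24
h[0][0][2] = 47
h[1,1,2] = 25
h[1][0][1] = -52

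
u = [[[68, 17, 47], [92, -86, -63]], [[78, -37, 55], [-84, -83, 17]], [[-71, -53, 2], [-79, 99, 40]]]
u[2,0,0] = -71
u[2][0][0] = -71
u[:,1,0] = [92, -84, -79]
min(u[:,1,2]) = -63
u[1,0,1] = -37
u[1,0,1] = -37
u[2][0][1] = -53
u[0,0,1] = 17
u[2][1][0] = -79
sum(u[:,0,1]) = -73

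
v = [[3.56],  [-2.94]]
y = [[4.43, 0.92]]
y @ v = [[13.07]]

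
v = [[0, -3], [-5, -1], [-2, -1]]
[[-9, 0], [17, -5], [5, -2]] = v @[[-4, 1], [3, 0]]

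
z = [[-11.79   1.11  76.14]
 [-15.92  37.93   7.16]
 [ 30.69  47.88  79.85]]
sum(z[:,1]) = 86.92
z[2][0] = 30.69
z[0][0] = -11.79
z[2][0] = 30.69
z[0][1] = 1.11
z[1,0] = -15.92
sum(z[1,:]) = 29.169999999999998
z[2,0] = 30.69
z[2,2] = 79.85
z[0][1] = 1.11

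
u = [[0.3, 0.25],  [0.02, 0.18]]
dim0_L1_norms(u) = [0.32, 0.43]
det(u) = 0.05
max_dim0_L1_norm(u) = 0.43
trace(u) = 0.48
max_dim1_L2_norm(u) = 0.39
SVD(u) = [[-0.94, -0.35], [-0.35, 0.94]] @ diag([0.4138625346703668, 0.11839680061648371]) @ [[-0.7,-0.72], [-0.72,0.7]]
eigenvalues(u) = [0.33, 0.15]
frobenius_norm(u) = 0.43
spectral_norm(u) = 0.41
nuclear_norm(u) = 0.53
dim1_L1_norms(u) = [0.55, 0.2]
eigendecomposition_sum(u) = [[0.27, 0.45], [0.04, 0.06]] + [[0.03, -0.2], [-0.02, 0.12]]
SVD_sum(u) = [[0.27, 0.28],  [0.10, 0.1]] + [[0.03, -0.03], [-0.08, 0.08]]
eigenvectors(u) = [[0.99, -0.85], [0.13, 0.52]]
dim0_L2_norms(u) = [0.3, 0.31]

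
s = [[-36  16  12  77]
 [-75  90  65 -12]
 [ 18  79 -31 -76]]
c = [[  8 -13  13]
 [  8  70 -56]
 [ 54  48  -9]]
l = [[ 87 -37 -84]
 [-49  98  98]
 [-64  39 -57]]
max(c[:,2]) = 13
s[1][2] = 65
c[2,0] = 54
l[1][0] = -49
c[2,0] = 54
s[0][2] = 12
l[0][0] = 87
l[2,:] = [-64, 39, -57]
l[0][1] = -37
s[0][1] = 16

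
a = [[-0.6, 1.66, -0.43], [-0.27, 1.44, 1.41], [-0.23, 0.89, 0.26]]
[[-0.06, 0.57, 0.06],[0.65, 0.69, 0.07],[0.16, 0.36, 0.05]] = a @ [[-0.04,0.15,0.37], [0.05,0.42,0.16], [0.40,0.09,-0.04]]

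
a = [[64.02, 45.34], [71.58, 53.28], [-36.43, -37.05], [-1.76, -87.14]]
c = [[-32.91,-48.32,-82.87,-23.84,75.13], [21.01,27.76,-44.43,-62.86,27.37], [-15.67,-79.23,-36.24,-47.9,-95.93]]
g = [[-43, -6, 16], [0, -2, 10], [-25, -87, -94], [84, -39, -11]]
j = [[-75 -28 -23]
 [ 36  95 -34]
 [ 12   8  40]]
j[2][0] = 12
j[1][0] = 36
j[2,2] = 40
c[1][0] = 21.01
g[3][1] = -39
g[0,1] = -6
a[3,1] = -87.14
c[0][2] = -82.87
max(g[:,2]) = 16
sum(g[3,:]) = 34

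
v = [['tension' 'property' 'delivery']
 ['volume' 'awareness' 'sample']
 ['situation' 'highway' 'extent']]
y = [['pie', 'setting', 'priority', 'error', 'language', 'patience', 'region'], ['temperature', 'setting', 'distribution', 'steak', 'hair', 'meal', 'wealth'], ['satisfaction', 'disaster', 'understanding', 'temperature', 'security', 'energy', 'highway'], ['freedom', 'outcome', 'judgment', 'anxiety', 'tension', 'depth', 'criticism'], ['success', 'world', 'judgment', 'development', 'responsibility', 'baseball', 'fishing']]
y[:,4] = ['language', 'hair', 'security', 'tension', 'responsibility']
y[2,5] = 'energy'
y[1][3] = 'steak'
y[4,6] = 'fishing'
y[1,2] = 'distribution'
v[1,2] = 'sample'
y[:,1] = ['setting', 'setting', 'disaster', 'outcome', 'world']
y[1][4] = 'hair'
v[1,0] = 'volume'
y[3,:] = ['freedom', 'outcome', 'judgment', 'anxiety', 'tension', 'depth', 'criticism']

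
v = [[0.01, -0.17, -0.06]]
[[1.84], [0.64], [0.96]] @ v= [[0.02, -0.31, -0.11],[0.01, -0.11, -0.04],[0.01, -0.16, -0.06]]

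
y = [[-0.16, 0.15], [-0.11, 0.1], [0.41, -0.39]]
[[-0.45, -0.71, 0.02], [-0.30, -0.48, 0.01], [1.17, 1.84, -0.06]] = y@[[1.00, 2.22, 1.69], [-1.94, -2.38, 1.94]]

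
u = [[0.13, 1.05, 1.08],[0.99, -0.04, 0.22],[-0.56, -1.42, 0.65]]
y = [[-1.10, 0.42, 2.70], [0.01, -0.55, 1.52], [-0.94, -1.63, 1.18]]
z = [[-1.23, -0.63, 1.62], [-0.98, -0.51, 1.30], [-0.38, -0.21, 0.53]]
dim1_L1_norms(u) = [2.26, 1.25, 2.63]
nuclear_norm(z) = 2.83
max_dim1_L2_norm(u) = 1.66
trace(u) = 0.74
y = z + u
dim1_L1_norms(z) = [3.48, 2.79, 1.12]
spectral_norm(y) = 3.60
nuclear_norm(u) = 4.12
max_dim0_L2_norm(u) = 1.77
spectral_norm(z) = 2.81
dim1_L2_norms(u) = [1.51, 1.01, 1.66]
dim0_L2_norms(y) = [1.45, 1.77, 3.32]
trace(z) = -1.21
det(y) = -4.06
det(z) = 0.00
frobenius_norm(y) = 4.03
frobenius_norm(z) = 2.81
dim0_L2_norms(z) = [1.62, 0.84, 2.14]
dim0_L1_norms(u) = [1.68, 2.51, 1.95]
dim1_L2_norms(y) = [2.95, 1.62, 2.22]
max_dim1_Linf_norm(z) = 1.62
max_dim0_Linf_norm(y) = 2.7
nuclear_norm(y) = 5.95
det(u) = -2.31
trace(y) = -0.47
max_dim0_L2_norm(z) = 2.14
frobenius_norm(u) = 2.46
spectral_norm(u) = 1.87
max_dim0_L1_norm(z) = 3.45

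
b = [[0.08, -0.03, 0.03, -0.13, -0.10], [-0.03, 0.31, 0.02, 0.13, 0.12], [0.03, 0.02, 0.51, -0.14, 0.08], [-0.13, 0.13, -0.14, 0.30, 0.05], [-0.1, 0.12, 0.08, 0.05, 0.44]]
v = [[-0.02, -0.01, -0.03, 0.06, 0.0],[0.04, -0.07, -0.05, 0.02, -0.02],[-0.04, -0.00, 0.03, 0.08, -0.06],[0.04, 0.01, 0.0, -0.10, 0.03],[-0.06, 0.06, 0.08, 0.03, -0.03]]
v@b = [[-0.01, 0.00, -0.02, 0.02, 0.00],[0.00, -0.02, -0.03, -0.00, -0.02],[-0.01, 0.01, -0.0, 0.02, -0.02],[0.01, -0.01, 0.02, -0.03, 0.01],[-0.01, 0.02, 0.03, 0.01, 0.01]]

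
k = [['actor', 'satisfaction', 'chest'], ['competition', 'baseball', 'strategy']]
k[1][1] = 'baseball'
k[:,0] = ['actor', 'competition']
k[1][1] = 'baseball'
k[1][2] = 'strategy'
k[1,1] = 'baseball'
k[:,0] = ['actor', 'competition']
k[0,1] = 'satisfaction'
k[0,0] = 'actor'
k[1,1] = 'baseball'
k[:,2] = ['chest', 'strategy']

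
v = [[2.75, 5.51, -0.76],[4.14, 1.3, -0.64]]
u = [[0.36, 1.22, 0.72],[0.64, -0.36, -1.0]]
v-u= [[2.39, 4.29, -1.48], [3.50, 1.66, 0.36]]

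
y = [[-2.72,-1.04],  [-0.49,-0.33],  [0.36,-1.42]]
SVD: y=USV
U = [[-0.98,0.10], [-0.2,-0.07], [-0.08,-0.99]]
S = [2.98, 1.46]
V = [[0.92, 0.4], [-0.40, 0.92]]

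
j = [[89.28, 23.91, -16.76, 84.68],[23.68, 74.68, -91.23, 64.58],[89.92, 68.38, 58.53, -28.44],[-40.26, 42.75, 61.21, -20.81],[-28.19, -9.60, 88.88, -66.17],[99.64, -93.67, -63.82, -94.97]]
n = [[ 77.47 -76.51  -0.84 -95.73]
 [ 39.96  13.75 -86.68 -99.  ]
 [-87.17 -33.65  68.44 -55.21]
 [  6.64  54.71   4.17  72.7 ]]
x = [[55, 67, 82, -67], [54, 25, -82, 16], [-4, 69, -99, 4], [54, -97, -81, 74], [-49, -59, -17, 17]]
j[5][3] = -94.97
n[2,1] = -33.65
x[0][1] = 67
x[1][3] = 16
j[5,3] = -94.97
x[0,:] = [55, 67, 82, -67]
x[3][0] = 54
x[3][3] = 74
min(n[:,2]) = -86.68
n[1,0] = 39.96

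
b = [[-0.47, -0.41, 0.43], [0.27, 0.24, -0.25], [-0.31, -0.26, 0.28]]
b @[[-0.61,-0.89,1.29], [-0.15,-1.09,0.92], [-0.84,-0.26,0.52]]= [[-0.01, 0.75, -0.76], [0.01, -0.44, 0.44], [-0.01, 0.49, -0.49]]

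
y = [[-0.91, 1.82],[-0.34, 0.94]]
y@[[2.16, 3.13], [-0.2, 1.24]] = [[-2.33,-0.59], [-0.92,0.1]]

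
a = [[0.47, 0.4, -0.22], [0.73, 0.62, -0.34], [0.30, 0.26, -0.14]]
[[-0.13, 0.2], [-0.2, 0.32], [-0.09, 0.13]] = a @ [[0.09, 0.47], [-0.39, -0.12], [0.08, -0.14]]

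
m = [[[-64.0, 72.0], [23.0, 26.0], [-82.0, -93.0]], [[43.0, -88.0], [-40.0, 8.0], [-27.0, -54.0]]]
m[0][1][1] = 26.0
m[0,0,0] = -64.0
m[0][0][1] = 72.0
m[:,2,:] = [[-82.0, -93.0], [-27.0, -54.0]]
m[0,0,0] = -64.0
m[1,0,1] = -88.0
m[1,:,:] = [[43.0, -88.0], [-40.0, 8.0], [-27.0, -54.0]]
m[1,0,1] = -88.0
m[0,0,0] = -64.0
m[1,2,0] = -27.0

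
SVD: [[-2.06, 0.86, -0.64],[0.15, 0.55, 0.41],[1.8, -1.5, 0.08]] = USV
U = [[-0.70, 0.49, 0.51], [-0.03, -0.74, 0.67], [0.71, 0.46, 0.54]]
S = [3.24, 0.94, 0.01]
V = [[0.84, -0.52, 0.15], [-0.33, -0.71, -0.62], [0.43, 0.47, -0.77]]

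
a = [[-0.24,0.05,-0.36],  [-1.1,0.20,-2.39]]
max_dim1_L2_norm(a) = 2.64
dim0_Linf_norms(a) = [1.1, 0.2, 2.39]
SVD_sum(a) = [[-0.18, 0.03, -0.39], [-1.11, 0.2, -2.39]] + [[-0.06, 0.02, 0.03], [0.01, -0.0, -0.00]]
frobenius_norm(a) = 2.67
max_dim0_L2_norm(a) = 2.42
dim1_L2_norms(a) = [0.44, 2.64]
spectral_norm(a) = 2.67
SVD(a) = [[-0.16, -0.99], [-0.99, 0.16]] @ diag([2.6733993730697927, 0.0688170914093483]) @ [[0.42, -0.08, 0.90],[0.87, -0.25, -0.43]]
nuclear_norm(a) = 2.74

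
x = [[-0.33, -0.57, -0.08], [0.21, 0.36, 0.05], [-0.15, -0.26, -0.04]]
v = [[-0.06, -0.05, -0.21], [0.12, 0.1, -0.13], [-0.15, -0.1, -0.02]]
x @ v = [[-0.04, -0.03, 0.14],[0.02, 0.02, -0.09],[-0.02, -0.01, 0.07]]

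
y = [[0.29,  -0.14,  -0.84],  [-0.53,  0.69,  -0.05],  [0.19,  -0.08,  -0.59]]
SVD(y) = [[-0.75, -0.32, -0.57], [0.41, -0.91, -0.02], [-0.52, -0.25, 0.82]] @ diag([1.1434731351654888, 0.8073840500290133, 0.0004300157627132247]) @ [[-0.47, 0.37, 0.80], [0.43, -0.70, 0.57], [0.78, 0.61, 0.17]]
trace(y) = 0.39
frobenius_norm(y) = 1.40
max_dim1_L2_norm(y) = 0.9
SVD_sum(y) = [[0.40, -0.32, -0.69], [-0.22, 0.17, 0.37], [0.28, -0.22, -0.48]] + [[-0.11, 0.18, -0.15], [-0.31, 0.52, -0.42], [-0.09, 0.14, -0.11]] + [[-0.00,-0.0,-0.00], [-0.00,-0.00,-0.0], [0.00,0.0,0.00]]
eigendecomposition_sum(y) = [[0.1, -0.11, -0.05], [-0.63, 0.71, 0.36], [0.05, -0.06, -0.03]] + [[-0.0,-0.00,0.00], [-0.0,-0.0,0.0], [-0.0,-0.00,0.00]] + [[0.20, -0.03, -0.79], [0.1, -0.02, -0.42], [0.14, -0.02, -0.56]]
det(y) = 0.00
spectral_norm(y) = 1.14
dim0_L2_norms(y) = [0.63, 0.71, 1.03]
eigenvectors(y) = [[-0.15, 0.78, 0.75], [0.99, 0.61, 0.39], [-0.08, 0.17, 0.53]]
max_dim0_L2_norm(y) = 1.03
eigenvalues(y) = [0.77, -0.0, -0.38]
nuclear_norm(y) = 1.95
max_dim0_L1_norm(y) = 1.48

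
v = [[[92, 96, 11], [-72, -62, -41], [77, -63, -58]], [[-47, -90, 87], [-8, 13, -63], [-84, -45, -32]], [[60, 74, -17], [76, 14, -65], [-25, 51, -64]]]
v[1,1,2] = -63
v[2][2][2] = -64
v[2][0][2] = -17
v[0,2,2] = -58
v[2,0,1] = 74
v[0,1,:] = [-72, -62, -41]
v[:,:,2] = [[11, -41, -58], [87, -63, -32], [-17, -65, -64]]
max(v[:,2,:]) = 77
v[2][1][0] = 76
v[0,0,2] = 11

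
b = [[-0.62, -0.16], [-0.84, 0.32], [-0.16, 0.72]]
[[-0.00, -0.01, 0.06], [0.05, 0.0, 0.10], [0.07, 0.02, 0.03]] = b @ [[-0.02, 0.01, -0.11], [0.09, 0.03, 0.02]]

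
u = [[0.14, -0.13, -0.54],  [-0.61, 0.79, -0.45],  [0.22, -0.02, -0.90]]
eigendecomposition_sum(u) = [[0.10, -0.12, 0.00], [-0.65, 0.80, -0.01], [0.02, -0.02, 0.0]] + [[-0.11, -0.01, 0.09], [-0.09, -0.01, 0.07], [-0.03, -0.00, 0.02]] + [[0.16,0.01,-0.63], [0.13,0.0,-0.51], [0.23,0.01,-0.92]]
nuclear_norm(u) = 2.23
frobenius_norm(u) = 1.54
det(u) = 0.07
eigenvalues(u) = [0.9, -0.1, -0.76]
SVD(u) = [[0.32, -0.43, -0.84], [0.73, 0.68, -0.08], [0.61, -0.59, 0.53]] @ diag([1.1986839535879728, 0.9721498787901972, 0.060674480458520294]) @ [[-0.22, 0.43, -0.87], [-0.62, 0.63, 0.47], [0.75, 0.65, 0.13]]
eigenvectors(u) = [[-0.15, 0.76, 0.51], [0.99, 0.62, 0.42], [-0.03, 0.19, 0.75]]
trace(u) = 0.03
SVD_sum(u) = [[-0.08, 0.17, -0.34], [-0.19, 0.38, -0.76], [-0.16, 0.32, -0.64]] + [[0.26, -0.26, -0.20],[-0.42, 0.42, 0.31],[0.36, -0.36, -0.27]] + [[-0.04, -0.03, -0.01], [-0.0, -0.00, -0.0], [0.02, 0.02, 0.00]]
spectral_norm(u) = 1.20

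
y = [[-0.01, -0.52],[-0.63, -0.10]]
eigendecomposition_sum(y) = [[0.28, -0.24], [-0.28, 0.24]] + [[-0.29, -0.28],[-0.35, -0.34]]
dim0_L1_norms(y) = [0.64, 0.62]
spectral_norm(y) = 0.65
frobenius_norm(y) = 0.82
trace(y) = -0.11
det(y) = -0.33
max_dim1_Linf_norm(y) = 0.63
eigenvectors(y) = [[0.7, 0.64], [-0.71, 0.77]]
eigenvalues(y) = [0.52, -0.63]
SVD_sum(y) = [[-0.21, -0.09], [-0.56, -0.26]] + [[0.2,-0.43], [-0.07,0.16]]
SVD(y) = [[-0.35, -0.94], [-0.94, 0.35]] @ diag([0.6545399274936428, 0.4989764356326025]) @ [[0.91, 0.42], [-0.42, 0.91]]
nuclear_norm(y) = 1.15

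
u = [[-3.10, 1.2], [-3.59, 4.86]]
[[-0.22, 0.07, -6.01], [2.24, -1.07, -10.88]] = u@[[0.35, -0.15, 1.5], [0.72, -0.33, -1.13]]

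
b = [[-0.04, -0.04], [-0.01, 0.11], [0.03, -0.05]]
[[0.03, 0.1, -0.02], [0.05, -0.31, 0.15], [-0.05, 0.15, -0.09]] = b @ [[-1.05, 0.33, -0.75],[0.40, -2.75, 1.31]]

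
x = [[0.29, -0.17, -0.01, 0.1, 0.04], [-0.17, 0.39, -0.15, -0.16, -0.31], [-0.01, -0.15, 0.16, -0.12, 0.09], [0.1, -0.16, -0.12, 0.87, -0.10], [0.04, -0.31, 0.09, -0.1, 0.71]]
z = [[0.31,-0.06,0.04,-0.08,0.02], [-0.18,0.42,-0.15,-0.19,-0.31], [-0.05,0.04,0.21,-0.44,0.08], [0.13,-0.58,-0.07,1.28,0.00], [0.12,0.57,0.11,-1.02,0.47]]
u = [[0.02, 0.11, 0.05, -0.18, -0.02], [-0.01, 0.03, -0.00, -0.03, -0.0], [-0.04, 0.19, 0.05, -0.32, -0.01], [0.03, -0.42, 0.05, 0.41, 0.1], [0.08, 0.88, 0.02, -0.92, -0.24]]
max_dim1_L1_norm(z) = 2.29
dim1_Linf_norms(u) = [0.18, 0.03, 0.32, 0.42, 0.92]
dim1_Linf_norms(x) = [0.29, 0.39, 0.16, 0.87, 0.71]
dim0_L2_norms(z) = [0.4, 0.92, 0.29, 1.71, 0.57]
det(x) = 0.00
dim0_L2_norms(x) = [0.35, 0.57, 0.27, 0.9, 0.79]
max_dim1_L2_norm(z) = 1.41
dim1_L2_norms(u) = [0.22, 0.04, 0.38, 0.6, 1.3]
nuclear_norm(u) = 1.72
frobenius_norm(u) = 1.50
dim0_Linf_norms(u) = [0.08, 0.88, 0.05, 0.92, 0.24]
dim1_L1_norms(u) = [0.38, 0.07, 0.61, 1.01, 2.14]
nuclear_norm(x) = 2.42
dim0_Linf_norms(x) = [0.29, 0.39, 0.16, 0.87, 0.71]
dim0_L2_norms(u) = [0.1, 1.0, 0.09, 1.07, 0.26]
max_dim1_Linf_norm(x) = 0.87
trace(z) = 2.69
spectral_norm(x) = 0.96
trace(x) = 2.42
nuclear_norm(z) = 3.26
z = x + u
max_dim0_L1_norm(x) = 1.35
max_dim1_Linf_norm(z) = 1.28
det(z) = 0.01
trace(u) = 0.27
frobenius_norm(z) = 2.08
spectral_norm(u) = 1.49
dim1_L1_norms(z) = [0.51, 1.25, 0.82, 2.06, 2.29]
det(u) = -0.00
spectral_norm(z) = 1.93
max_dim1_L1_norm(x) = 1.35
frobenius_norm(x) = 1.40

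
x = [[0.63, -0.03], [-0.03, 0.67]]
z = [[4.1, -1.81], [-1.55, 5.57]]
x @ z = [[2.63, -1.31], [-1.16, 3.79]]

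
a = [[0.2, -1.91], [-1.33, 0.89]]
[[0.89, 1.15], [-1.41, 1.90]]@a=[[-1.35, -0.68], [-2.81, 4.38]]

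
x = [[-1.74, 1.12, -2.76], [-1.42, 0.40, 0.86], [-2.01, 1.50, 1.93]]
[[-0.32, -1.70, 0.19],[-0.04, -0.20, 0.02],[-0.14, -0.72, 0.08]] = x @ [[0.02, 0.11, -0.01], [-0.13, -0.68, 0.08], [0.05, 0.27, -0.03]]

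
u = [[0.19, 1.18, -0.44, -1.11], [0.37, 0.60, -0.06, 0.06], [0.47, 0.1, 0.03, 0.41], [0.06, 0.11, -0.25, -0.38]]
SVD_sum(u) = [[0.24, 1.2, -0.46, -1.07],[0.06, 0.32, -0.12, -0.29],[-0.02, -0.09, 0.04, 0.08],[0.06, 0.28, -0.11, -0.25]] + [[-0.04, -0.03, -0.00, -0.04],[0.36, 0.23, 0.04, 0.32],[0.41, 0.26, 0.05, 0.36],[-0.11, -0.07, -0.01, -0.09]] + [[-0.01, 0.01, 0.01, 0.00], [-0.05, 0.04, 0.04, 0.02], [0.07, -0.06, -0.07, -0.03], [0.12, -0.11, -0.11, -0.04]] + [[0.01, -0.0, 0.01, -0.01], [-0.01, 0.0, -0.02, 0.01], [0.01, -0.0, 0.02, -0.01], [-0.01, 0.0, -0.02, 0.01]]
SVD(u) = [[-0.94, 0.07, 0.07, -0.33], [-0.25, -0.65, 0.31, 0.65], [0.07, -0.73, -0.48, -0.48], [-0.22, 0.19, -0.82, 0.5]] @ diag([1.7976425329916725, 0.8283264240487358, 0.2477073171348471, 0.04239980943085803]) @ [[-0.14, -0.71, 0.27, 0.63], [-0.67, -0.43, -0.08, -0.60], [-0.59, 0.53, 0.57, 0.22], [-0.42, 0.18, -0.77, 0.44]]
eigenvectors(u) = [[(-0.68+0j),(0.49-0.38j),0.49+0.38j,(-0.44+0j)],[-0.61+0.00j,(-0.27+0.04j),-0.27-0.04j,0.17+0.00j],[-0.41+0.00j,(-0.66+0j),-0.66-0.00j,-0.77+0.00j],[(-0+0j),(0.02-0.34j),(0.02+0.34j),0.43+0.00j]]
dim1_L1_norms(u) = [2.92, 1.09, 1.01, 0.8]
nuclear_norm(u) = 2.92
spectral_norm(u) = 1.80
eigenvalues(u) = [(0.97+0j), (-0.29+0.48j), (-0.29-0.48j), (0.05+0j)]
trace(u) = 0.44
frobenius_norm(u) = 2.00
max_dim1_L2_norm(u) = 1.69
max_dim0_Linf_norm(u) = 1.18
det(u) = 0.02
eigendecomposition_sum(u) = [[(0.3+0j), 0.84+0.00j, (-0.13+0j), (-0.25+0j)], [0.27+0.00j, 0.75+0.00j, -0.11+0.00j, (-0.22+0j)], [0.18+0.00j, (0.5+0j), (-0.08+0j), -0.15+0.00j], [0.00+0.00j, 0.01+0.00j, -0.00+0.00j, (-0+0j)]] + [[(-0.06+0.14j), (0.18-0.05j), (-0.16-0.14j), -0.43-0.10j], [(0.05-0.04j), -0.08-0.02j, 0.03+0.09j, 0.14+0.13j], [(0.14-0.07j), -0.18-0.07j, (0.04+0.23j), 0.29+0.36j], [(0.03+0.07j), 0.04-0.09j, -0.12+0.01j, -0.19+0.14j]] + [[(-0.06-0.14j), 0.18+0.05j, -0.16+0.14j, (-0.43+0.1j)], [(0.05+0.04j), -0.08+0.02j, (0.03-0.09j), 0.14-0.13j], [0.14+0.07j, (-0.18+0.07j), 0.04-0.23j, 0.29-0.36j], [(0.03-0.07j), (0.04+0.09j), (-0.12-0.01j), (-0.19-0.14j)]] + [[0.01-0.00j, -0.02-0.00j, (0.01+0j), (-0.01+0j)], [(-0+0j), 0.01+0.00j, -0.01-0.00j, -0j], [(0.01-0j), (-0.03-0j), 0.02+0.00j, (-0.02+0j)], [-0.01+0.00j, (0.02+0j), -0.01-0.00j, (0.01-0j)]]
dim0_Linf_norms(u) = [0.47, 1.18, 0.44, 1.11]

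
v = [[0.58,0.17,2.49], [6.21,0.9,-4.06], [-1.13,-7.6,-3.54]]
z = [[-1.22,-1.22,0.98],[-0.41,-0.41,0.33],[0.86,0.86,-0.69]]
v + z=[[-0.64, -1.05, 3.47], [5.80, 0.49, -3.73], [-0.27, -6.74, -4.23]]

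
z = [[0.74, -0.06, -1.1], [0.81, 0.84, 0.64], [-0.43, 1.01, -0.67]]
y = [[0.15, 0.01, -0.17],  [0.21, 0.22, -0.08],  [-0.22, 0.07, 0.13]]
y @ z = [[0.19, -0.17, -0.04], [0.37, 0.09, -0.04], [-0.16, 0.20, 0.20]]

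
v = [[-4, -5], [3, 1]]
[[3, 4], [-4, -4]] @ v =[[0, -11], [4, 16]]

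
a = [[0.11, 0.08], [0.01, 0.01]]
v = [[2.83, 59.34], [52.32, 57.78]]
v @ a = [[0.9, 0.82],[6.33, 4.76]]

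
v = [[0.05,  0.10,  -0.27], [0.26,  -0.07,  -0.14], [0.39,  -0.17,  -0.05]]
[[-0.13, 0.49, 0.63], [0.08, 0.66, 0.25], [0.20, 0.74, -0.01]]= v @ [[-0.53, 1.46, 0.15],[-2.24, -0.48, 0.95],[-0.45, -1.74, -1.96]]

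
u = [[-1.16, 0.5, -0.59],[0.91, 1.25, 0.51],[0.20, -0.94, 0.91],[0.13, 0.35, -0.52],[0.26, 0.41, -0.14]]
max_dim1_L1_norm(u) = 2.67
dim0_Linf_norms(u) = [1.16, 1.25, 0.91]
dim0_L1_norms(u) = [2.66, 3.45, 2.67]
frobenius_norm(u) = 2.65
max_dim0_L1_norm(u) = 3.45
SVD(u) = [[0.57, 0.46, -0.62], [0.23, -0.86, -0.41], [-0.71, 0.02, -0.37], [0.29, -0.06, 0.53], [0.18, -0.21, 0.18]] @ diag([1.8307285437689185, 1.79803240384479, 0.6532323275480622]) @ [[-0.28,  0.77,  -0.57],  [-0.77,  -0.54,  -0.35],  [0.58,  -0.34,  -0.74]]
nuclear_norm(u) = 4.28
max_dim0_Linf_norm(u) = 1.25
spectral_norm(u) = 1.83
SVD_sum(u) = [[-0.29, 0.81, -0.60], [-0.12, 0.33, -0.24], [0.36, -1.01, 0.74], [-0.15, 0.41, -0.30], [-0.09, 0.25, -0.18]] + [[-0.63, -0.44, -0.29], [1.19, 0.83, 0.55], [-0.02, -0.02, -0.01], [0.08, 0.06, 0.04], [0.28, 0.2, 0.13]] + [[-0.23, 0.14, 0.30], [-0.16, 0.09, 0.20], [-0.14, 0.08, 0.18], [0.20, -0.12, -0.25], [0.07, -0.04, -0.09]]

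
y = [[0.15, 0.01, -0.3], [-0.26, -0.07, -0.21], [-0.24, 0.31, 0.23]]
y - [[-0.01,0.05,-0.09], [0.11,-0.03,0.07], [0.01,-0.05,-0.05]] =[[0.16, -0.04, -0.21],[-0.37, -0.04, -0.28],[-0.25, 0.36, 0.28]]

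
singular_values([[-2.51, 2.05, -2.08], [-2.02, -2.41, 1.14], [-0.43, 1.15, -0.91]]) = [4.27, 3.18, 0.0]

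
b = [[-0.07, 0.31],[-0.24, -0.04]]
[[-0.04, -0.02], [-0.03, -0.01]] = b@[[0.15, 0.05], [-0.11, -0.04]]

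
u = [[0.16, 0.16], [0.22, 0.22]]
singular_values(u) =[0.38, 0.0]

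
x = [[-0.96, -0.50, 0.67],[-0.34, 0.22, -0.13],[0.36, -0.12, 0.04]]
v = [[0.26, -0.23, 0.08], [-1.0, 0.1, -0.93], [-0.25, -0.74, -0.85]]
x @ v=[[0.08, -0.32, -0.18], [-0.28, 0.20, -0.12], [0.20, -0.12, 0.11]]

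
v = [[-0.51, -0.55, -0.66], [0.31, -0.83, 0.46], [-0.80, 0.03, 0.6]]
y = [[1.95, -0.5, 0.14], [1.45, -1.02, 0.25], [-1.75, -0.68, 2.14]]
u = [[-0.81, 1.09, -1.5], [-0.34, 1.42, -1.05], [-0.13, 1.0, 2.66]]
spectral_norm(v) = 1.00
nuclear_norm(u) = 5.78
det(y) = -2.54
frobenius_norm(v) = 1.73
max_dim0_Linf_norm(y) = 2.14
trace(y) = 3.07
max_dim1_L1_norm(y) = 4.57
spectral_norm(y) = 3.26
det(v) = 1.00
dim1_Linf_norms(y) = [1.95, 1.45, 2.14]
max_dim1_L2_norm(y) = 2.85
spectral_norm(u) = 3.26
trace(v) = -0.74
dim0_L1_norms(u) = [1.28, 3.51, 5.21]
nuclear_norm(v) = 3.00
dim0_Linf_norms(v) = [0.8, 0.83, 0.66]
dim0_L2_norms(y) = [2.99, 1.32, 2.16]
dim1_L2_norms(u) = [2.02, 1.8, 2.84]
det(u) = -2.54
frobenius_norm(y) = 3.92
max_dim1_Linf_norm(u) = 2.66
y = u @ v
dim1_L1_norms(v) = [1.72, 1.6, 1.43]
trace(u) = 3.27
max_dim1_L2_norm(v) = 1.0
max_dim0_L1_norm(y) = 5.15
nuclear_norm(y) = 5.77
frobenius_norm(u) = 3.93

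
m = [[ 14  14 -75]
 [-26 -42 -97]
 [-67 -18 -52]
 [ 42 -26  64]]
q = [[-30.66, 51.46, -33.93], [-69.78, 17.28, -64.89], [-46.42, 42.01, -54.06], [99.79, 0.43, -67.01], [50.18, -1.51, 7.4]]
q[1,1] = 17.28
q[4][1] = -1.51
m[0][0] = 14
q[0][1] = 51.46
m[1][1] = -42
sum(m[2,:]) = -137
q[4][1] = -1.51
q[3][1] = 0.43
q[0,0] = -30.66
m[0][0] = 14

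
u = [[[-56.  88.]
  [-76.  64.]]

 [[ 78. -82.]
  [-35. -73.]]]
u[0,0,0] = -56.0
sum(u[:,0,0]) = 22.0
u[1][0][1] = -82.0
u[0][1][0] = -76.0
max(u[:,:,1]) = 88.0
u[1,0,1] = -82.0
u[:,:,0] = [[-56.0, -76.0], [78.0, -35.0]]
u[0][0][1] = 88.0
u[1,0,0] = 78.0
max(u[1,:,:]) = 78.0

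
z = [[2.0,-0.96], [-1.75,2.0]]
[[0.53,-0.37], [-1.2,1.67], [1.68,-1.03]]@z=[[1.71, -1.25], [-5.32, 4.49], [5.16, -3.67]]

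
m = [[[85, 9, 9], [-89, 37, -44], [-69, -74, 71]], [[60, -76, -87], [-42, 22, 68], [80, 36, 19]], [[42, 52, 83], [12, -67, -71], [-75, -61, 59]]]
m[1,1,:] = [-42, 22, 68]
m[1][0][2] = -87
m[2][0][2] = 83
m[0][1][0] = -89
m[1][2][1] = 36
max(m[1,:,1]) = 36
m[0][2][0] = -69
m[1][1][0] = -42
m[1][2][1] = 36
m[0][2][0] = -69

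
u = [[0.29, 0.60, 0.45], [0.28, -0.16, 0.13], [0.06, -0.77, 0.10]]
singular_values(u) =[1.02, 0.57, 0.14]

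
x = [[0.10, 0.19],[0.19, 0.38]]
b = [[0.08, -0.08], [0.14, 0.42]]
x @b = [[0.03,0.07], [0.07,0.14]]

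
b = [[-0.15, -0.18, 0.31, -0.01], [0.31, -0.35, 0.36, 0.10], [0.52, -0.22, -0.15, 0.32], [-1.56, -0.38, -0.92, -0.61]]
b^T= [[-0.15, 0.31, 0.52, -1.56], [-0.18, -0.35, -0.22, -0.38], [0.31, 0.36, -0.15, -0.92], [-0.01, 0.1, 0.32, -0.61]]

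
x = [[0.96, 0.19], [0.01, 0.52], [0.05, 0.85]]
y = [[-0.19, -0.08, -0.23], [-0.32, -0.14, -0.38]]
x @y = [[-0.24,-0.10,-0.29], [-0.17,-0.07,-0.20], [-0.28,-0.12,-0.33]]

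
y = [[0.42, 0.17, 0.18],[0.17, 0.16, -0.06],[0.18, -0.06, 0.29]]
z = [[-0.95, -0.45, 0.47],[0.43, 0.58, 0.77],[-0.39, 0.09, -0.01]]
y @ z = [[-0.4, -0.07, 0.33], [-0.07, 0.01, 0.2], [-0.31, -0.09, 0.04]]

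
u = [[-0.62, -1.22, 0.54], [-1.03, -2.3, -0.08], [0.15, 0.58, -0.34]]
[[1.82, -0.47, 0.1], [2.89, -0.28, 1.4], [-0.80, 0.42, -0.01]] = u@[[-0.69,-0.99,0.35], [-0.96,0.59,-0.73], [0.41,-0.68,-1.06]]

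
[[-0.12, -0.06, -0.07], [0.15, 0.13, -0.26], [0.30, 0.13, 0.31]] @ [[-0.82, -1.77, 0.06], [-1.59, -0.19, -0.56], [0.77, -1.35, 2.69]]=[[0.14,0.32,-0.16], [-0.53,0.06,-0.76], [-0.21,-0.97,0.78]]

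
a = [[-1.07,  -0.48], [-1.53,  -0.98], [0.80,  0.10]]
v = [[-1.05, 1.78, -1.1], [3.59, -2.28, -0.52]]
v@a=[[-2.48,  -1.35], [-0.77,  0.46]]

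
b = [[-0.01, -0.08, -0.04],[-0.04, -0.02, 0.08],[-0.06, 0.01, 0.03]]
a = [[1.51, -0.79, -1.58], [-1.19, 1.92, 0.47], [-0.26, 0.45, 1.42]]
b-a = [[-1.52, 0.71, 1.54], [1.15, -1.94, -0.39], [0.20, -0.44, -1.39]]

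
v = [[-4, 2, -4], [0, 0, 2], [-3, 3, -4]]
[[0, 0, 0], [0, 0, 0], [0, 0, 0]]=v @ [[0, 0, 0], [0, 0, 0], [0, 0, 0]]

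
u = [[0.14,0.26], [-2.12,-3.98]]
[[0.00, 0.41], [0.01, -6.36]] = u@[[0.67, -0.7], [-0.36, 1.97]]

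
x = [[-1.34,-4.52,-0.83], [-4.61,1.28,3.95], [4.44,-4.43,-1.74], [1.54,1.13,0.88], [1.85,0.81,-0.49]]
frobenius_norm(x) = 10.61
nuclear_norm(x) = 16.48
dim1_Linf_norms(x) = [4.52, 4.61, 4.44, 1.54, 1.85]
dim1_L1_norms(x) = [6.69, 9.84, 10.61, 3.55, 3.15]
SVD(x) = [[0.22,-0.8,0.14], [-0.65,-0.37,-0.60], [0.72,-0.14,-0.57], [0.0,0.32,-0.53], [0.12,0.33,-0.07]] @ diag([8.824211488147816, 5.464871416576991, 2.1872521602961066]) @ [[0.69, -0.56, -0.46],[0.59, 0.80, -0.08],[-0.41, 0.22, -0.88]]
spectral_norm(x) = 8.82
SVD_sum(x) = [[1.37, -1.1, -0.91], [-3.95, 3.19, 2.62], [4.38, -3.54, -2.91], [0.02, -0.02, -0.01], [0.73, -0.59, -0.48]] + [[-2.58,-3.48,0.35],[-1.20,-1.62,0.16],[-0.46,-0.62,0.06],[1.04,1.4,-0.14],[1.06,1.43,-0.14]] + [[-0.13,0.07,-0.27], [0.54,-0.29,1.17], [0.52,-0.27,1.11], [0.48,-0.25,1.03], [0.06,-0.03,0.14]]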